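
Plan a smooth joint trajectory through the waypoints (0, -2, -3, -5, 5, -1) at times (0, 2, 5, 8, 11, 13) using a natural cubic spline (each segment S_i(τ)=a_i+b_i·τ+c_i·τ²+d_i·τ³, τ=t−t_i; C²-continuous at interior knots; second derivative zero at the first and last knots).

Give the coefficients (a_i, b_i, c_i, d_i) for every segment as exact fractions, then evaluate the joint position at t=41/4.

Δ: Δ0=-1, Δ1=-1/3, Δ2=-2/3, Δ3=10/3, Δ4=-3
row 1: diag=10, rhs=4; c'=3/10, d'=2/5
row 2: denom=12−3·3/10=111/10; d'=(-2−3·2/5)/(111/10)=-32/111
row 3: denom=12−3·10/37=414/37; d'=(24−3·-32/111)/(414/37)=20/9
row 4: denom=10−3·37/138=423/46; d'=(-38−3·20/9)/(423/46)=-6164/1269
back: M4=-6164/1269
back: M3=20/9−37/138·-6164/1269=13418/3807
back: M2=-32/111−10/37·13418/3807=-4724/3807
back: M1=2/5−3/10·-4724/3807=980/1269
M: M0=0, M1=980/1269, M2=-4724/3807, M3=13418/3807, M4=-6164/1269, M5=0
seg 0: a=0, c=M0/2=0, d=(M1−M0)/(6·2)=245/3807, b=Δ0−h0·(2M0+M1)/6=-4787/3807
seg 1: a=-2, c=M1/2=490/1269, d=(M2−M1)/(6·3)=-3832/34263, b=Δ1−h1·(2M1+M2)/6=-1847/3807
seg 2: a=-3, c=M2/2=-2362/3807, d=(M3−M2)/(6·3)=193/729, b=Δ2−h2·(2M2+M3)/6=-4523/3807
seg 3: a=-5, c=M3/2=6709/3807, d=(M4−M3)/(6·3)=-15955/34263, b=Δ3−h3·(2M3+M4)/6=8518/3807
seg 4: a=5, c=M4/2=-3082/1269, d=(M5−M4)/(6·2)=1541/3807, b=Δ4−h4·(2M4+M5)/6=907/3807
t_q=41/4 → seg 3, τ=9/4; S=-5+8518/3807·τ+6709/3807·τ²+-15955/34263·τ³=98857/27072

  seg 0: a=0 b=-4787/3807 c=0 d=245/3807
  seg 1: a=-2 b=-1847/3807 c=490/1269 d=-3832/34263
  seg 2: a=-3 b=-4523/3807 c=-2362/3807 d=193/729
  seg 3: a=-5 b=8518/3807 c=6709/3807 d=-15955/34263
  seg 4: a=5 b=907/3807 c=-3082/1269 d=1541/3807
S(41/4) = 98857/27072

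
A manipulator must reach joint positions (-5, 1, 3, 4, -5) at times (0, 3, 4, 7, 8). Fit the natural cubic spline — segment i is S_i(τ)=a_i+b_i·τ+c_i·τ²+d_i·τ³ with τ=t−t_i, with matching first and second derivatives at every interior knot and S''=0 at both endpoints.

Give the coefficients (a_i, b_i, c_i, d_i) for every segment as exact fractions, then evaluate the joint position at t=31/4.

Δ: Δ0=2, Δ1=2, Δ2=1/3, Δ3=-9
row 1: diag=8, rhs=0; c'=1/8, d'=0
row 2: denom=8−1·1/8=63/8; d'=(-10−1·0)/(63/8)=-80/63
row 3: denom=8−3·8/21=48/7; d'=(-56−3·-80/63)/(48/7)=-137/18
back: M3=-137/18
back: M2=-80/63−8/21·-137/18=44/27
back: M1=0−1/8·44/27=-11/54
M: M0=0, M1=-11/54, M2=44/27, M3=-137/18, M4=0
seg 0: a=-5, c=M0/2=0, d=(M1−M0)/(6·3)=-11/972, b=Δ0−h0·(2M0+M1)/6=227/108
seg 1: a=1, c=M1/2=-11/108, d=(M2−M1)/(6·1)=11/36, b=Δ1−h1·(2M1+M2)/6=97/54
seg 2: a=3, c=M2/2=22/27, d=(M3−M2)/(6·3)=-499/972, b=Δ2−h2·(2M2+M3)/6=271/108
seg 3: a=4, c=M3/2=-137/36, d=(M4−M3)/(6·1)=137/108, b=Δ3−h3·(2M3+M4)/6=-349/54
t_q=31/4 → seg 3, τ=3/4; S=4+-349/54·τ+-137/36·τ²+137/108·τ³=-5651/2304

  seg 0: a=-5 b=227/108 c=0 d=-11/972
  seg 1: a=1 b=97/54 c=-11/108 d=11/36
  seg 2: a=3 b=271/108 c=22/27 d=-499/972
  seg 3: a=4 b=-349/54 c=-137/36 d=137/108
S(31/4) = -5651/2304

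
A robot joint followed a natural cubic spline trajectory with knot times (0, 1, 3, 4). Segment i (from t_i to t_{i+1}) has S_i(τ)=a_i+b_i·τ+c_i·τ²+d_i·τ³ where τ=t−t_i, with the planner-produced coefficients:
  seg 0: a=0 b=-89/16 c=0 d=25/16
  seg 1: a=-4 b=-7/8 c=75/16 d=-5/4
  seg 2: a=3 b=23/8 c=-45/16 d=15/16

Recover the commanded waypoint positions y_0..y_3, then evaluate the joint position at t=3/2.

y_0=0 y_1=-4 y_2=3 y_3=4
S(3/2) = -219/64

y_0 = S_0(0) = a_0 = 0
y_1 = S_1(0) = a_1 = -4
y_2 = S_2(0) = a_2 = 3
y_3 = S_2(1) = 4
t_q=3/2 is in segment 1 (τ=1/2); S_1(τ)=-219/64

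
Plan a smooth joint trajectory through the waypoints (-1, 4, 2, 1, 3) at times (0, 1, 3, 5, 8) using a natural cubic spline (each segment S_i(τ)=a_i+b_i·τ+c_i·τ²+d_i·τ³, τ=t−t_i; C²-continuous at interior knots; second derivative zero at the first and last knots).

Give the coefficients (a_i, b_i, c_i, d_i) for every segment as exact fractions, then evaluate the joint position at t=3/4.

  seg 0: a=-1 b=953/156 c=0 d=-173/156
  seg 1: a=4 b=217/78 c=-173/52 d=28/39
  seg 2: a=2 b=-149/78 c=51/52 d=-43/312
  seg 3: a=1 b=14/39 c=2/13 d=-2/117
S(3/4) = 10363/3328

Δ: Δ0=5, Δ1=-1, Δ2=-1/2, Δ3=2/3
row 1: diag=6, rhs=-36; c'=1/3, d'=-6
row 2: denom=8−2·1/3=22/3; d'=(3−2·-6)/(22/3)=45/22
row 3: denom=10−2·3/11=104/11; d'=(7−2·45/22)/(104/11)=4/13
back: M3=4/13
back: M2=45/22−3/11·4/13=51/26
back: M1=-6−1/3·51/26=-173/26
M: M0=0, M1=-173/26, M2=51/26, M3=4/13, M4=0
seg 0: a=-1, c=M0/2=0, d=(M1−M0)/(6·1)=-173/156, b=Δ0−h0·(2M0+M1)/6=953/156
seg 1: a=4, c=M1/2=-173/52, d=(M2−M1)/(6·2)=28/39, b=Δ1−h1·(2M1+M2)/6=217/78
seg 2: a=2, c=M2/2=51/52, d=(M3−M2)/(6·2)=-43/312, b=Δ2−h2·(2M2+M3)/6=-149/78
seg 3: a=1, c=M3/2=2/13, d=(M4−M3)/(6·3)=-2/117, b=Δ3−h3·(2M3+M4)/6=14/39
t_q=3/4 → seg 0, τ=3/4; S=-1+953/156·τ+0·τ²+-173/156·τ³=10363/3328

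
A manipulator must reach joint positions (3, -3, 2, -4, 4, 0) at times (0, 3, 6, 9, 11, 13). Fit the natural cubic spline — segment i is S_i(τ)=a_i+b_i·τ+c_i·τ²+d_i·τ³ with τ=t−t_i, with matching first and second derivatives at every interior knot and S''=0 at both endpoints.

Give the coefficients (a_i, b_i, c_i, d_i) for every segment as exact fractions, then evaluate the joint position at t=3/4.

  seg 0: a=3 b=-2680/783 c=0 d=1114/7047
  seg 1: a=-3 b=662/783 c=1114/783 d=-2699/7047
  seg 2: a=2 b=-751/783 c=-1585/783 d=3940/7047
  seg 3: a=-4 b=1559/783 c=785/261 d=-3137/3132
  seg 4: a=4 b=1568/783 c=-1567/522 d=1567/3132
S(3/4) = 1391/2784

Δ: Δ0=-2, Δ1=5/3, Δ2=-2, Δ3=4, Δ4=-2
row 1: diag=12, rhs=22; c'=1/4, d'=11/6
row 2: denom=12−3·1/4=45/4; d'=(-22−3·11/6)/(45/4)=-22/9
row 3: denom=10−3·4/15=46/5; d'=(36−3·-22/9)/(46/5)=325/69
row 4: denom=8−2·5/23=174/23; d'=(-36−2·325/69)/(174/23)=-1567/261
back: M4=-1567/261
back: M3=325/69−5/23·-1567/261=1570/261
back: M2=-22/9−4/15·1570/261=-3170/783
back: M1=11/6−1/4·-3170/783=2228/783
M: M0=0, M1=2228/783, M2=-3170/783, M3=1570/261, M4=-1567/261, M5=0
seg 0: a=3, c=M0/2=0, d=(M1−M0)/(6·3)=1114/7047, b=Δ0−h0·(2M0+M1)/6=-2680/783
seg 1: a=-3, c=M1/2=1114/783, d=(M2−M1)/(6·3)=-2699/7047, b=Δ1−h1·(2M1+M2)/6=662/783
seg 2: a=2, c=M2/2=-1585/783, d=(M3−M2)/(6·3)=3940/7047, b=Δ2−h2·(2M2+M3)/6=-751/783
seg 3: a=-4, c=M3/2=785/261, d=(M4−M3)/(6·2)=-3137/3132, b=Δ3−h3·(2M3+M4)/6=1559/783
seg 4: a=4, c=M4/2=-1567/522, d=(M5−M4)/(6·2)=1567/3132, b=Δ4−h4·(2M4+M5)/6=1568/783
t_q=3/4 → seg 0, τ=3/4; S=3+-2680/783·τ+0·τ²+1114/7047·τ³=1391/2784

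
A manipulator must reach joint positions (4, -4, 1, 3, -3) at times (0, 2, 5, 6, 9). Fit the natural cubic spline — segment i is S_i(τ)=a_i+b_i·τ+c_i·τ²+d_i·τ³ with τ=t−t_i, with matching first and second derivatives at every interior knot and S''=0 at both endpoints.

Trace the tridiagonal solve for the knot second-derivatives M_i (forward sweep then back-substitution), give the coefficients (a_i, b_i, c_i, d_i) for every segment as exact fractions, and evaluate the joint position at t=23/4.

  seg 0: a=4 b=-1453/279 c=0 d=337/1116
  seg 1: a=-4 b=-442/279 c=337/186 d=-1219/5022
  seg 2: a=1 b=1525/558 c=-104/279 d=-67/186
  seg 3: a=3 b=253/279 c=-811/558 d=811/5022
S(23/4) = 31999/11904

Δ: Δ0=-4, Δ1=5/3, Δ2=2, Δ3=-2
row 1: diag=10, rhs=34; c'=3/10, d'=17/5
row 2: denom=8−3·3/10=71/10; d'=(2−3·17/5)/(71/10)=-82/71
row 3: denom=8−1·10/71=558/71; d'=(-24−1·-82/71)/(558/71)=-811/279
back: M3=-811/279
back: M2=-82/71−10/71·-811/279=-208/279
back: M1=17/5−3/10·-208/279=337/93
M: M0=0, M1=337/93, M2=-208/279, M3=-811/279, M4=0
seg 0: a=4, c=M0/2=0, d=(M1−M0)/(6·2)=337/1116, b=Δ0−h0·(2M0+M1)/6=-1453/279
seg 1: a=-4, c=M1/2=337/186, d=(M2−M1)/(6·3)=-1219/5022, b=Δ1−h1·(2M1+M2)/6=-442/279
seg 2: a=1, c=M2/2=-104/279, d=(M3−M2)/(6·1)=-67/186, b=Δ2−h2·(2M2+M3)/6=1525/558
seg 3: a=3, c=M3/2=-811/558, d=(M4−M3)/(6·3)=811/5022, b=Δ3−h3·(2M3+M4)/6=253/279
t_q=23/4 → seg 2, τ=3/4; S=1+1525/558·τ+-104/279·τ²+-67/186·τ³=31999/11904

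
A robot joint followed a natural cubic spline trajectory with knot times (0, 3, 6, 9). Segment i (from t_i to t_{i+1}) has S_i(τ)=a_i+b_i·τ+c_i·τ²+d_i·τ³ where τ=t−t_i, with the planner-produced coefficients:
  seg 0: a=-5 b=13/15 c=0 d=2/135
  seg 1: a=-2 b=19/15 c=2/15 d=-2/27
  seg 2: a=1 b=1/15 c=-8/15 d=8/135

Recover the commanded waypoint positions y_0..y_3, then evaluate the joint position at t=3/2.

y_0 = S_0(0) = a_0 = -5
y_1 = S_1(0) = a_1 = -2
y_2 = S_2(0) = a_2 = 1
y_3 = S_2(3) = -2
t_q=3/2 is in segment 0 (τ=3/2); S_0(τ)=-73/20

y_0=-5 y_1=-2 y_2=1 y_3=-2
S(3/2) = -73/20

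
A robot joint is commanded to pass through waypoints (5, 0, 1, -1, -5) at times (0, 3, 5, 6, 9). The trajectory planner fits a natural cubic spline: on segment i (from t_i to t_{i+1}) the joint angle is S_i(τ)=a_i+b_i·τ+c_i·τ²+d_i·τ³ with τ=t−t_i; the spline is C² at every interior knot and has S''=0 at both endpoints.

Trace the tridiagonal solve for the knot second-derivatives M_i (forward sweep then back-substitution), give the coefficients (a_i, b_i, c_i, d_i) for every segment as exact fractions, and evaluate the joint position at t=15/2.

Δ: Δ0=-5/3, Δ1=1/2, Δ2=-2, Δ3=-4/3
row 1: diag=10, rhs=13; c'=1/5, d'=13/10
row 2: denom=6−2·1/5=28/5; d'=(-15−2·13/10)/(28/5)=-22/7
row 3: denom=8−1·5/28=219/28; d'=(4−1·-22/7)/(219/28)=200/219
back: M3=200/219
back: M2=-22/7−5/28·200/219=-724/219
back: M1=13/10−1/5·-724/219=859/438
M: M0=0, M1=859/438, M2=-724/219, M3=200/219, M4=0
seg 0: a=5, c=M0/2=0, d=(M1−M0)/(6·3)=859/7884, b=Δ0−h0·(2M0+M1)/6=-773/292
seg 1: a=0, c=M1/2=859/876, d=(M2−M1)/(6·2)=-769/1752, b=Δ1−h1·(2M1+M2)/6=43/146
seg 2: a=1, c=M2/2=-362/219, d=(M3−M2)/(6·1)=154/219, b=Δ2−h2·(2M2+M3)/6=-230/219
seg 3: a=-1, c=M3/2=100/219, d=(M4−M3)/(6·3)=-100/1971, b=Δ3−h3·(2M3+M4)/6=-164/73
t_q=15/2 → seg 3, τ=3/2; S=-1+-164/73·τ+100/219·τ²+-100/1971·τ³=-513/146

  seg 0: a=5 b=-773/292 c=0 d=859/7884
  seg 1: a=0 b=43/146 c=859/876 d=-769/1752
  seg 2: a=1 b=-230/219 c=-362/219 d=154/219
  seg 3: a=-1 b=-164/73 c=100/219 d=-100/1971
S(15/2) = -513/146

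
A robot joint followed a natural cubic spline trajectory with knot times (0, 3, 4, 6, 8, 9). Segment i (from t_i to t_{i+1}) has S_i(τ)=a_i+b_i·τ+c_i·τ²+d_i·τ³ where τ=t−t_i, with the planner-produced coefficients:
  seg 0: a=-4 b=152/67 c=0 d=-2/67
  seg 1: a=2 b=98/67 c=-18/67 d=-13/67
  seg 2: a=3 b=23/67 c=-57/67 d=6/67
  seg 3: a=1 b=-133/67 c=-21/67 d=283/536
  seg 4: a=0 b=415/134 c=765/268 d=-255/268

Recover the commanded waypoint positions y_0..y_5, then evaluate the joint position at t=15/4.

y_0 = S_0(0) = a_0 = -4
y_1 = S_1(0) = a_1 = 2
y_2 = S_2(0) = a_2 = 3
y_3 = S_3(0) = a_3 = 1
y_4 = S_4(0) = a_4 = 0
y_5 = S_4(1) = 5
t_q=15/4 is in segment 1 (τ=3/4); S_1(τ)=12281/4288

y_0=-4 y_1=2 y_2=3 y_3=1 y_4=0 y_5=5
S(15/4) = 12281/4288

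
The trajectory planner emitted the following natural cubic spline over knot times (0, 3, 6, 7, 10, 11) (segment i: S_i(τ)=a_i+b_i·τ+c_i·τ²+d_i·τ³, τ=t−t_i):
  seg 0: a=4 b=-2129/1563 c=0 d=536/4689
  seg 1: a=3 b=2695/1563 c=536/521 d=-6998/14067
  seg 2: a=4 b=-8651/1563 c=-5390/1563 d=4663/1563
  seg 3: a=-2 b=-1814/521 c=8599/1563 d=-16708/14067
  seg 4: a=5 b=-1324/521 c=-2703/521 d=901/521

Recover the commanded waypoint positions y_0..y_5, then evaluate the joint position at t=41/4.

y_0 = S_0(0) = a_0 = 4
y_1 = S_1(0) = a_1 = 3
y_2 = S_2(0) = a_2 = 4
y_3 = S_3(0) = a_3 = -2
y_4 = S_4(0) = a_4 = 5
y_5 = S_4(1) = -1
t_q=41/4 is in segment 4 (τ=1/4); S_4(τ)=135625/33344

y_0=4 y_1=3 y_2=4 y_3=-2 y_4=5 y_5=-1
S(41/4) = 135625/33344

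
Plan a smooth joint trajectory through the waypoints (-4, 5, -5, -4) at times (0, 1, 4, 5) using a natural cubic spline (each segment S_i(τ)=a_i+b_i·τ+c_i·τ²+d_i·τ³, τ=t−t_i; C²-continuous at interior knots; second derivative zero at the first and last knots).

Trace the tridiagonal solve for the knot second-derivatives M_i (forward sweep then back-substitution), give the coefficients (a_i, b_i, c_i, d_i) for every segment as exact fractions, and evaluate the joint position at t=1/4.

Δ: Δ0=9, Δ1=-10/3, Δ2=1
row 1: diag=8, rhs=-74; c'=3/8, d'=-37/4
row 2: denom=8−3·3/8=55/8; d'=(26−3·-37/4)/(55/8)=86/11
back: M2=86/11
back: M1=-37/4−3/8·86/11=-134/11
M: M0=0, M1=-134/11, M2=86/11, M3=0
seg 0: a=-4, c=M0/2=0, d=(M1−M0)/(6·1)=-67/33, b=Δ0−h0·(2M0+M1)/6=364/33
seg 1: a=5, c=M1/2=-67/11, d=(M2−M1)/(6·3)=10/9, b=Δ1−h1·(2M1+M2)/6=163/33
seg 2: a=-5, c=M2/2=43/11, d=(M3−M2)/(6·1)=-43/33, b=Δ2−h2·(2M2+M3)/6=-53/33
t_q=1/4 → seg 0, τ=1/4; S=-4+364/33·τ+0·τ²+-67/33·τ³=-897/704

  seg 0: a=-4 b=364/33 c=0 d=-67/33
  seg 1: a=5 b=163/33 c=-67/11 d=10/9
  seg 2: a=-5 b=-53/33 c=43/11 d=-43/33
S(1/4) = -897/704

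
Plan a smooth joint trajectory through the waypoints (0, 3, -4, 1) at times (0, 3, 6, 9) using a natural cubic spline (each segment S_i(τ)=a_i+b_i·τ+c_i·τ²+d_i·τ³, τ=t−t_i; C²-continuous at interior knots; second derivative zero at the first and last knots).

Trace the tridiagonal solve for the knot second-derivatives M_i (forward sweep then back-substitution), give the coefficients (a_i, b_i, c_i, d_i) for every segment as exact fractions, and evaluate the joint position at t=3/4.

Δ: Δ0=1, Δ1=-7/3, Δ2=5/3
row 1: diag=12, rhs=-20; c'=1/4, d'=-5/3
row 2: denom=12−3·1/4=45/4; d'=(24−3·-5/3)/(45/4)=116/45
back: M2=116/45
back: M1=-5/3−1/4·116/45=-104/45
M: M0=0, M1=-104/45, M2=116/45, M3=0
seg 0: a=0, c=M0/2=0, d=(M1−M0)/(6·3)=-52/405, b=Δ0−h0·(2M0+M1)/6=97/45
seg 1: a=3, c=M1/2=-52/45, d=(M2−M1)/(6·3)=22/81, b=Δ1−h1·(2M1+M2)/6=-59/45
seg 2: a=-4, c=M2/2=58/45, d=(M3−M2)/(6·3)=-58/405, b=Δ2−h2·(2M2+M3)/6=-41/45
t_q=3/4 → seg 0, τ=3/4; S=0+97/45·τ+0·τ²+-52/405·τ³=25/16

  seg 0: a=0 b=97/45 c=0 d=-52/405
  seg 1: a=3 b=-59/45 c=-52/45 d=22/81
  seg 2: a=-4 b=-41/45 c=58/45 d=-58/405
S(3/4) = 25/16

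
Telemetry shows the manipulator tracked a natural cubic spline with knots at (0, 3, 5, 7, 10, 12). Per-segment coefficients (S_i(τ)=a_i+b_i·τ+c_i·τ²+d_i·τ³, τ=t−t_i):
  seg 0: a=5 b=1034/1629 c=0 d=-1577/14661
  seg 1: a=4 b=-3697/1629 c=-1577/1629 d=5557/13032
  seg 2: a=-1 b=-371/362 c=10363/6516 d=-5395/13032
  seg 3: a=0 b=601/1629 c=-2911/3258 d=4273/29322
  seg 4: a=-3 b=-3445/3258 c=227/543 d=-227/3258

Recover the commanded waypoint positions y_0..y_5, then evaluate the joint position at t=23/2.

y_0 = S_0(0) = a_0 = 5
y_1 = S_1(0) = a_1 = 4
y_2 = S_2(0) = a_2 = -1
y_3 = S_3(0) = a_3 = 0
y_4 = S_4(0) = a_4 = -3
y_5 = S_4(2) = -4
t_q=23/2 is in segment 4 (τ=3/2); S_4(τ)=-33715/8688

y_0=5 y_1=4 y_2=-1 y_3=0 y_4=-3 y_5=-4
S(23/2) = -33715/8688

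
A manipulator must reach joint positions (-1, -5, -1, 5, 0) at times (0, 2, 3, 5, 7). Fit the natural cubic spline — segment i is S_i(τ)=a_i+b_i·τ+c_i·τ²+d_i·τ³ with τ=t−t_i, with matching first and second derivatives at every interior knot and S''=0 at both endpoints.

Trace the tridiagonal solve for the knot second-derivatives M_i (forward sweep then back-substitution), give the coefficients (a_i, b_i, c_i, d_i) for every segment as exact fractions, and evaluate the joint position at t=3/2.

Δ: Δ0=-2, Δ1=4, Δ2=3, Δ3=-5/2
row 1: diag=6, rhs=36; c'=1/6, d'=6
row 2: denom=6−1·1/6=35/6; d'=(-6−1·6)/(35/6)=-72/35
row 3: denom=8−2·12/35=256/35; d'=(-33−2·-72/35)/(256/35)=-1011/256
back: M3=-1011/256
back: M2=-72/35−12/35·-1011/256=-45/64
back: M1=6−1/6·-45/64=783/128
M: M0=0, M1=783/128, M2=-45/64, M3=-1011/256, M4=0
seg 0: a=-1, c=M0/2=0, d=(M1−M0)/(6·2)=261/512, b=Δ0−h0·(2M0+M1)/6=-517/128
seg 1: a=-5, c=M1/2=783/256, d=(M2−M1)/(6·1)=-291/256, b=Δ1−h1·(2M1+M2)/6=133/64
seg 2: a=-1, c=M2/2=-45/128, d=(M3−M2)/(6·2)=-277/1024, b=Δ2−h2·(2M2+M3)/6=1225/256
seg 3: a=5, c=M3/2=-1011/512, d=(M4−M3)/(6·2)=337/1024, b=Δ3−h3·(2M3+M4)/6=17/128
t_q=3/2 → seg 0, τ=3/2; S=-1+-517/128·τ+0·τ²+261/512·τ³=-21865/4096

  seg 0: a=-1 b=-517/128 c=0 d=261/512
  seg 1: a=-5 b=133/64 c=783/256 d=-291/256
  seg 2: a=-1 b=1225/256 c=-45/128 d=-277/1024
  seg 3: a=5 b=17/128 c=-1011/512 d=337/1024
S(3/2) = -21865/4096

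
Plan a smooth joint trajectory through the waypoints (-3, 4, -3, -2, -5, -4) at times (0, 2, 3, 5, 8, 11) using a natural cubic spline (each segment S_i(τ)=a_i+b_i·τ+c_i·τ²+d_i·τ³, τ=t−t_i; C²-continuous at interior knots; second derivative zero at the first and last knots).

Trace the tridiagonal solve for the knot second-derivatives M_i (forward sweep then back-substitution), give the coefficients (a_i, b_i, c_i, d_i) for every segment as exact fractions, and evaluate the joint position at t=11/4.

  seg 0: a=-3 b=54641/7194 c=0 d=-14731/14388
  seg 1: a=4 b=-33745/7194 c=-14731/2398 d=13790/3597
  seg 2: a=-3 b=-3581/654 c=12849/2398 d=-17053/14388
  seg 3: a=-2 b=12479/7194 c=-2102/1199 d=18163/64746
  seg 4: a=-5 b=-4352/3597 c=5551/7194 d=-5551/64746
S(11/4) = -1626/1199

Δ: Δ0=7/2, Δ1=-7, Δ2=1/2, Δ3=-1, Δ4=1/3
row 1: diag=6, rhs=-63; c'=1/6, d'=-21/2
row 2: denom=6−1·1/6=35/6; d'=(45−1·-21/2)/(35/6)=333/35
row 3: denom=10−2·12/35=326/35; d'=(-9−2·333/35)/(326/35)=-981/326
row 4: denom=12−3·105/326=3597/326; d'=(8−3·-981/326)/(3597/326)=5551/3597
back: M4=5551/3597
back: M3=-981/326−105/326·5551/3597=-4204/1199
back: M2=333/35−12/35·-4204/1199=12849/1199
back: M1=-21/2−1/6·12849/1199=-14731/1199
M: M0=0, M1=-14731/1199, M2=12849/1199, M3=-4204/1199, M4=5551/3597, M5=0
seg 0: a=-3, c=M0/2=0, d=(M1−M0)/(6·2)=-14731/14388, b=Δ0−h0·(2M0+M1)/6=54641/7194
seg 1: a=4, c=M1/2=-14731/2398, d=(M2−M1)/(6·1)=13790/3597, b=Δ1−h1·(2M1+M2)/6=-33745/7194
seg 2: a=-3, c=M2/2=12849/2398, d=(M3−M2)/(6·2)=-17053/14388, b=Δ2−h2·(2M2+M3)/6=-3581/654
seg 3: a=-2, c=M3/2=-2102/1199, d=(M4−M3)/(6·3)=18163/64746, b=Δ3−h3·(2M3+M4)/6=12479/7194
seg 4: a=-5, c=M4/2=5551/7194, d=(M5−M4)/(6·3)=-5551/64746, b=Δ4−h4·(2M4+M5)/6=-4352/3597
t_q=11/4 → seg 1, τ=3/4; S=4+-33745/7194·τ+-14731/2398·τ²+13790/3597·τ³=-1626/1199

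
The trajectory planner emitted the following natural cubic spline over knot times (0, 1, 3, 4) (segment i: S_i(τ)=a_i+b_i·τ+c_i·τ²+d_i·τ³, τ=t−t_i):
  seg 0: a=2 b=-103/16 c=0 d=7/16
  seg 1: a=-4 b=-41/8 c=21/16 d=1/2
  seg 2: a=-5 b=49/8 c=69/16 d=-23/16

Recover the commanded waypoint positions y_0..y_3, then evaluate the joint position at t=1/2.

y_0=2 y_1=-4 y_2=-5 y_3=4
S(1/2) = -149/128

y_0 = S_0(0) = a_0 = 2
y_1 = S_1(0) = a_1 = -4
y_2 = S_2(0) = a_2 = -5
y_3 = S_2(1) = 4
t_q=1/2 is in segment 0 (τ=1/2); S_0(τ)=-149/128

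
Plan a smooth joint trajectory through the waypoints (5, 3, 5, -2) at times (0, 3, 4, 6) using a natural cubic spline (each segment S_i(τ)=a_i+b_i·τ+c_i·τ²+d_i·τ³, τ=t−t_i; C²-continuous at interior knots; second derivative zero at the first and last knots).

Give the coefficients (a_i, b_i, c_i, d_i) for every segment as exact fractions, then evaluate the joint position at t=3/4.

Δ: Δ0=-2/3, Δ1=2, Δ2=-7/2
row 1: diag=8, rhs=16; c'=1/8, d'=2
row 2: denom=6−1·1/8=47/8; d'=(-33−1·2)/(47/8)=-280/47
back: M2=-280/47
back: M1=2−1/8·-280/47=129/47
M: M0=0, M1=129/47, M2=-280/47, M3=0
seg 0: a=5, c=M0/2=0, d=(M1−M0)/(6·3)=43/282, b=Δ0−h0·(2M0+M1)/6=-575/282
seg 1: a=3, c=M1/2=129/94, d=(M2−M1)/(6·1)=-409/282, b=Δ1−h1·(2M1+M2)/6=293/141
seg 2: a=5, c=M2/2=-140/47, d=(M3−M2)/(6·2)=70/141, b=Δ2−h2·(2M2+M3)/6=133/282
t_q=3/4 → seg 0, τ=3/4; S=5+-575/282·τ+0·τ²+43/282·τ³=21267/6016

  seg 0: a=5 b=-575/282 c=0 d=43/282
  seg 1: a=3 b=293/141 c=129/94 d=-409/282
  seg 2: a=5 b=133/282 c=-140/47 d=70/141
S(3/4) = 21267/6016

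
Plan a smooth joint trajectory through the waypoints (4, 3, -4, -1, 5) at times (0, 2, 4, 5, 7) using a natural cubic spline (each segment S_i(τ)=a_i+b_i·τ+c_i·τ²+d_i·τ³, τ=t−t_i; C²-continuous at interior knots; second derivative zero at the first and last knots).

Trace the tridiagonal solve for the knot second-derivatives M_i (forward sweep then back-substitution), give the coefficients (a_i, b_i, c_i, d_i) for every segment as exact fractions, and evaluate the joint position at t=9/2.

Δ: Δ0=-1/2, Δ1=-7/2, Δ2=3, Δ3=3
row 1: diag=8, rhs=-18; c'=1/4, d'=-9/4
row 2: denom=6−2·1/4=11/2; d'=(39−2·-9/4)/(11/2)=87/11
row 3: denom=6−1·2/11=64/11; d'=(0−1·87/11)/(64/11)=-87/64
back: M3=-87/64
back: M2=87/11−2/11·-87/64=261/32
back: M1=-9/4−1/4·261/32=-549/128
M: M0=0, M1=-549/128, M2=261/32, M3=-87/64, M4=0
seg 0: a=4, c=M0/2=0, d=(M1−M0)/(6·2)=-183/512, b=Δ0−h0·(2M0+M1)/6=119/128
seg 1: a=3, c=M1/2=-549/256, d=(M2−M1)/(6·2)=531/512, b=Δ1−h1·(2M1+M2)/6=-215/64
seg 2: a=-4, c=M2/2=261/64, d=(M3−M2)/(6·1)=-203/128, b=Δ2−h2·(2M2+M3)/6=65/128
seg 3: a=-1, c=M3/2=-87/128, d=(M4−M3)/(6·2)=29/256, b=Δ3−h3·(2M3+M4)/6=125/32
t_q=9/2 → seg 2, τ=1/2; S=-4+65/128·τ+261/64·τ²+-203/128·τ³=-2995/1024

  seg 0: a=4 b=119/128 c=0 d=-183/512
  seg 1: a=3 b=-215/64 c=-549/256 d=531/512
  seg 2: a=-4 b=65/128 c=261/64 d=-203/128
  seg 3: a=-1 b=125/32 c=-87/128 d=29/256
S(9/2) = -2995/1024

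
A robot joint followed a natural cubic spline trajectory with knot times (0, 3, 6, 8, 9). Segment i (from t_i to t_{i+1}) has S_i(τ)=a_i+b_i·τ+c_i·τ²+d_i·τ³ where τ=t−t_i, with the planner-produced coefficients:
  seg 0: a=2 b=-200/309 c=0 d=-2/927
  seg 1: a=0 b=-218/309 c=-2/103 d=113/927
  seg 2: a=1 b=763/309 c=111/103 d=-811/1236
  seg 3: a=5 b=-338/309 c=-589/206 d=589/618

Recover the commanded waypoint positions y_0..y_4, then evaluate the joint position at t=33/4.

y_0=2 y_1=0 y_2=1 y_3=5 y_4=2
S(33/4) = 60155/13184

y_0 = S_0(0) = a_0 = 2
y_1 = S_1(0) = a_1 = 0
y_2 = S_2(0) = a_2 = 1
y_3 = S_3(0) = a_3 = 5
y_4 = S_3(1) = 2
t_q=33/4 is in segment 3 (τ=1/4); S_3(τ)=60155/13184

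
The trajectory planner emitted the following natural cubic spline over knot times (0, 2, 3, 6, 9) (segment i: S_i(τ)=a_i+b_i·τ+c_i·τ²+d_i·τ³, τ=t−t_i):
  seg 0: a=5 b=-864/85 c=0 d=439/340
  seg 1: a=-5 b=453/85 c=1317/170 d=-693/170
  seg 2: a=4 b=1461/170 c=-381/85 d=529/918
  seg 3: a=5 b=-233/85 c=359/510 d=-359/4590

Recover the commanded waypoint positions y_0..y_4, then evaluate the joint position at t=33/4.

y_0 = S_0(0) = a_0 = 5
y_1 = S_1(0) = a_1 = -5
y_2 = S_2(0) = a_2 = 4
y_3 = S_3(0) = a_3 = 5
y_4 = S_3(3) = 1
t_q=33/4 is in segment 3 (τ=9/4); S_3(τ)=3275/2176

y_0=5 y_1=-5 y_2=4 y_3=5 y_4=1
S(33/4) = 3275/2176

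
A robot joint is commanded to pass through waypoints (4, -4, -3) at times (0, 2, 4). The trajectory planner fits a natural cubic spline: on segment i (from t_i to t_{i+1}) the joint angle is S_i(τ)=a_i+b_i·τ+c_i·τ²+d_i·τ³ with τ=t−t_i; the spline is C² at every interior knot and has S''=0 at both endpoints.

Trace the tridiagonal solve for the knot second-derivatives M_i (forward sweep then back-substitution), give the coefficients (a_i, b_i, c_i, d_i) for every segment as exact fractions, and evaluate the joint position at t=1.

Δ: Δ0=-4, Δ1=1/2
row 1: diag=8, rhs=27; c'=1/4, d'=27/8
back: M1=27/8
M: M0=0, M1=27/8, M2=0
seg 0: a=4, c=M0/2=0, d=(M1−M0)/(6·2)=9/32, b=Δ0−h0·(2M0+M1)/6=-41/8
seg 1: a=-4, c=M1/2=27/16, d=(M2−M1)/(6·2)=-9/32, b=Δ1−h1·(2M1+M2)/6=-7/4
t_q=1 → seg 0, τ=1; S=4+-41/8·τ+0·τ²+9/32·τ³=-27/32

  seg 0: a=4 b=-41/8 c=0 d=9/32
  seg 1: a=-4 b=-7/4 c=27/16 d=-9/32
S(1) = -27/32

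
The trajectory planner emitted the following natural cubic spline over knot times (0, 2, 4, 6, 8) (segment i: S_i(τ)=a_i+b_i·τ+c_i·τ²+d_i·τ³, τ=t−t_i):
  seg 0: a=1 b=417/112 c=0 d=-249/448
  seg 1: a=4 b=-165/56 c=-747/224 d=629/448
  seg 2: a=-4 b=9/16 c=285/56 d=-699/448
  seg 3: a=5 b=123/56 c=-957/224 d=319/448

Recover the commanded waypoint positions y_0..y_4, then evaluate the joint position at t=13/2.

y_0 = S_0(0) = a_0 = 1
y_1 = S_1(0) = a_1 = 4
y_2 = S_2(0) = a_2 = -4
y_3 = S_3(0) = a_3 = 5
y_4 = S_3(2) = -2
t_q=13/2 is in segment 3 (τ=1/2); S_3(τ)=2621/512

y_0=1 y_1=4 y_2=-4 y_3=5 y_4=-2
S(13/2) = 2621/512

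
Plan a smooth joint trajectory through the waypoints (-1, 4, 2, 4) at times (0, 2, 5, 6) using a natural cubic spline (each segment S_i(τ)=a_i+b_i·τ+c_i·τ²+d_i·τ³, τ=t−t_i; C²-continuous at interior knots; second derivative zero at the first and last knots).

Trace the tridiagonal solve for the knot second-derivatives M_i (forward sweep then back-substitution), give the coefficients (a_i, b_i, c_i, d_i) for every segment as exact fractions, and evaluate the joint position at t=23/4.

  seg 0: a=-1 b=1465/426 c=0 d=-50/213
  seg 1: a=4 b=265/426 c=-100/71 d=139/426
  seg 2: a=2 b=209/213 c=217/142 d=-217/426
S(23/4) = 30723/9088

Δ: Δ0=5/2, Δ1=-2/3, Δ2=2
row 1: diag=10, rhs=-19; c'=3/10, d'=-19/10
row 2: denom=8−3·3/10=71/10; d'=(16−3·-19/10)/(71/10)=217/71
back: M2=217/71
back: M1=-19/10−3/10·217/71=-200/71
M: M0=0, M1=-200/71, M2=217/71, M3=0
seg 0: a=-1, c=M0/2=0, d=(M1−M0)/(6·2)=-50/213, b=Δ0−h0·(2M0+M1)/6=1465/426
seg 1: a=4, c=M1/2=-100/71, d=(M2−M1)/(6·3)=139/426, b=Δ1−h1·(2M1+M2)/6=265/426
seg 2: a=2, c=M2/2=217/142, d=(M3−M2)/(6·1)=-217/426, b=Δ2−h2·(2M2+M3)/6=209/213
t_q=23/4 → seg 2, τ=3/4; S=2+209/213·τ+217/142·τ²+-217/426·τ³=30723/9088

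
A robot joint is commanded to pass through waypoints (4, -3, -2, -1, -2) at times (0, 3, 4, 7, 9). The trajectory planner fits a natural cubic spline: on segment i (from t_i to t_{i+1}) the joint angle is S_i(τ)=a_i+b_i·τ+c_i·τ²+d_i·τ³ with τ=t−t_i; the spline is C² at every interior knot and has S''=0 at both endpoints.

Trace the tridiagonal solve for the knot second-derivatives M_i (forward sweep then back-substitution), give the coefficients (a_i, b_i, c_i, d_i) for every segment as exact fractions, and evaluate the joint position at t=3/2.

  seg 0: a=4 b=-4049/1116 c=0 d=1445/10044
  seg 1: a=-3 b=143/558 c=1445/1116 d=-205/372
  seg 2: a=-2 b=1331/1116 c=-100/279 d=241/10044
  seg 3: a=-1 b=-173/558 c=-53/372 d=53/2232
S(3/2) = -949/992

Δ: Δ0=-7/3, Δ1=1, Δ2=1/3, Δ3=-1/2
row 1: diag=8, rhs=20; c'=1/8, d'=5/2
row 2: denom=8−1·1/8=63/8; d'=(-4−1·5/2)/(63/8)=-52/63
row 3: denom=10−3·8/21=62/7; d'=(-5−3·-52/63)/(62/7)=-53/186
back: M3=-53/186
back: M2=-52/63−8/21·-53/186=-200/279
back: M1=5/2−1/8·-200/279=1445/558
M: M0=0, M1=1445/558, M2=-200/279, M3=-53/186, M4=0
seg 0: a=4, c=M0/2=0, d=(M1−M0)/(6·3)=1445/10044, b=Δ0−h0·(2M0+M1)/6=-4049/1116
seg 1: a=-3, c=M1/2=1445/1116, d=(M2−M1)/(6·1)=-205/372, b=Δ1−h1·(2M1+M2)/6=143/558
seg 2: a=-2, c=M2/2=-100/279, d=(M3−M2)/(6·3)=241/10044, b=Δ2−h2·(2M2+M3)/6=1331/1116
seg 3: a=-1, c=M3/2=-53/372, d=(M4−M3)/(6·2)=53/2232, b=Δ3−h3·(2M3+M4)/6=-173/558
t_q=3/2 → seg 0, τ=3/2; S=4+-4049/1116·τ+0·τ²+1445/10044·τ³=-949/992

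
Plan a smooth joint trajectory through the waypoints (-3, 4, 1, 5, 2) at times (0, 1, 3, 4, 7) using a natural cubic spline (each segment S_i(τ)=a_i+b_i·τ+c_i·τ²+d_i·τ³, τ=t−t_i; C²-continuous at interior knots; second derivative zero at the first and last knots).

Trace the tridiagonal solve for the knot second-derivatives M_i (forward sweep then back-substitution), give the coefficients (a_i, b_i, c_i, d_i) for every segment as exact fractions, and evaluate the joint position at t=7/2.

  seg 0: a=-3 b=899/100 c=0 d=-199/100
  seg 1: a=4 b=151/50 c=-597/100 d=371/200
  seg 2: a=1 b=7/5 c=129/25 d=-64/25
  seg 3: a=5 b=101/25 c=-63/25 d=7/25
S(7/2) = 267/100

Δ: Δ0=7, Δ1=-3/2, Δ2=4, Δ3=-1
row 1: diag=6, rhs=-51; c'=1/3, d'=-17/2
row 2: denom=6−2·1/3=16/3; d'=(33−2·-17/2)/(16/3)=75/8
row 3: denom=8−1·3/16=125/16; d'=(-30−1·75/8)/(125/16)=-126/25
back: M3=-126/25
back: M2=75/8−3/16·-126/25=258/25
back: M1=-17/2−1/3·258/25=-597/50
M: M0=0, M1=-597/50, M2=258/25, M3=-126/25, M4=0
seg 0: a=-3, c=M0/2=0, d=(M1−M0)/(6·1)=-199/100, b=Δ0−h0·(2M0+M1)/6=899/100
seg 1: a=4, c=M1/2=-597/100, d=(M2−M1)/(6·2)=371/200, b=Δ1−h1·(2M1+M2)/6=151/50
seg 2: a=1, c=M2/2=129/25, d=(M3−M2)/(6·1)=-64/25, b=Δ2−h2·(2M2+M3)/6=7/5
seg 3: a=5, c=M3/2=-63/25, d=(M4−M3)/(6·3)=7/25, b=Δ3−h3·(2M3+M4)/6=101/25
t_q=7/2 → seg 2, τ=1/2; S=1+7/5·τ+129/25·τ²+-64/25·τ³=267/100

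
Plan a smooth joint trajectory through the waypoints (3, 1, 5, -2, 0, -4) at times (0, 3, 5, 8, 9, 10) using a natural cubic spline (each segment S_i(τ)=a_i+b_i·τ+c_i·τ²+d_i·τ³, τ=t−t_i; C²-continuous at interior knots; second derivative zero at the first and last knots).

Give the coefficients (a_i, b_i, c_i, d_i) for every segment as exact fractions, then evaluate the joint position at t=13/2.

  seg 0: a=3 b=-2581/1308 c=0 d=1709/11772
  seg 1: a=1 b=1273/654 c=1709/1308 d=-279/436
  seg 2: a=5 b=-331/654 c=-3313/1308 d=7549/11772
  seg 3: a=-2 b=2107/1308 c=353/109 d=-3727/1308
  seg 4: a=0 b=-301/654 c=-2315/436 d=2315/1308
S(13/2) = 2463/3488

Δ: Δ0=-2/3, Δ1=2, Δ2=-7/3, Δ3=2, Δ4=-4
row 1: diag=10, rhs=16; c'=1/5, d'=8/5
row 2: denom=10−2·1/5=48/5; d'=(-26−2·8/5)/(48/5)=-73/24
row 3: denom=8−3·5/16=113/16; d'=(26−3·-73/24)/(113/16)=562/113
row 4: denom=4−1·16/113=436/113; d'=(-36−1·562/113)/(436/113)=-2315/218
back: M4=-2315/218
back: M3=562/113−16/113·-2315/218=706/109
back: M2=-73/24−5/16·706/109=-3313/654
back: M1=8/5−1/5·-3313/654=1709/654
M: M0=0, M1=1709/654, M2=-3313/654, M3=706/109, M4=-2315/218, M5=0
seg 0: a=3, c=M0/2=0, d=(M1−M0)/(6·3)=1709/11772, b=Δ0−h0·(2M0+M1)/6=-2581/1308
seg 1: a=1, c=M1/2=1709/1308, d=(M2−M1)/(6·2)=-279/436, b=Δ1−h1·(2M1+M2)/6=1273/654
seg 2: a=5, c=M2/2=-3313/1308, d=(M3−M2)/(6·3)=7549/11772, b=Δ2−h2·(2M2+M3)/6=-331/654
seg 3: a=-2, c=M3/2=353/109, d=(M4−M3)/(6·1)=-3727/1308, b=Δ3−h3·(2M3+M4)/6=2107/1308
seg 4: a=0, c=M4/2=-2315/436, d=(M5−M4)/(6·1)=2315/1308, b=Δ4−h4·(2M4+M5)/6=-301/654
t_q=13/2 → seg 2, τ=3/2; S=5+-331/654·τ+-3313/1308·τ²+7549/11772·τ³=2463/3488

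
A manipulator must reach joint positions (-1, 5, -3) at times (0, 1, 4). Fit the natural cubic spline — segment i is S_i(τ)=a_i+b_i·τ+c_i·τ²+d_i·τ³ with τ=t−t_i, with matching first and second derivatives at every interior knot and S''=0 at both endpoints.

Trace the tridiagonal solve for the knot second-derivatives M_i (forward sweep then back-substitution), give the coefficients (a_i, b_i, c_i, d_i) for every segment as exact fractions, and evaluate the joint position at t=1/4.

Δ: Δ0=6, Δ1=-8/3
row 1: diag=8, rhs=-52; c'=3/8, d'=-13/2
back: M1=-13/2
M: M0=0, M1=-13/2, M2=0
seg 0: a=-1, c=M0/2=0, d=(M1−M0)/(6·1)=-13/12, b=Δ0−h0·(2M0+M1)/6=85/12
seg 1: a=5, c=M1/2=-13/4, d=(M2−M1)/(6·3)=13/36, b=Δ1−h1·(2M1+M2)/6=23/6
t_q=1/4 → seg 0, τ=1/4; S=-1+85/12·τ+0·τ²+-13/12·τ³=193/256

  seg 0: a=-1 b=85/12 c=0 d=-13/12
  seg 1: a=5 b=23/6 c=-13/4 d=13/36
S(1/4) = 193/256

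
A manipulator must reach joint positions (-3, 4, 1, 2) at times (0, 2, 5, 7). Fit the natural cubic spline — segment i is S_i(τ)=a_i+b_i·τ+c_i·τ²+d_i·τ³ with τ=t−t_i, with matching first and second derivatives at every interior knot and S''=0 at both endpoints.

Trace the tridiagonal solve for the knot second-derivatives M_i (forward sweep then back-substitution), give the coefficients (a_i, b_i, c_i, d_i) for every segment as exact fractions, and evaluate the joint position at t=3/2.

  seg 0: a=-3 b=835/182 c=0 d=-99/364
  seg 1: a=4 b=241/182 c=-297/182 d=2/7
  seg 2: a=1 b=-137/182 c=171/182 d=-57/364
S(3/2) = 1233/416

Δ: Δ0=7/2, Δ1=-1, Δ2=1/2
row 1: diag=10, rhs=-27; c'=3/10, d'=-27/10
row 2: denom=10−3·3/10=91/10; d'=(9−3·-27/10)/(91/10)=171/91
back: M2=171/91
back: M1=-27/10−3/10·171/91=-297/91
M: M0=0, M1=-297/91, M2=171/91, M3=0
seg 0: a=-3, c=M0/2=0, d=(M1−M0)/(6·2)=-99/364, b=Δ0−h0·(2M0+M1)/6=835/182
seg 1: a=4, c=M1/2=-297/182, d=(M2−M1)/(6·3)=2/7, b=Δ1−h1·(2M1+M2)/6=241/182
seg 2: a=1, c=M2/2=171/182, d=(M3−M2)/(6·2)=-57/364, b=Δ2−h2·(2M2+M3)/6=-137/182
t_q=3/2 → seg 0, τ=3/2; S=-3+835/182·τ+0·τ²+-99/364·τ³=1233/416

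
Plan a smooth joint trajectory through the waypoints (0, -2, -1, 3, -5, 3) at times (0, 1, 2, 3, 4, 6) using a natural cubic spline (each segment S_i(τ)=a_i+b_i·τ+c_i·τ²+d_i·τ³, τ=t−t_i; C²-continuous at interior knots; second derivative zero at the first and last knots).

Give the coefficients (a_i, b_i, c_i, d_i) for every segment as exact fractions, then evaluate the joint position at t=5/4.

Δ: Δ0=-2, Δ1=1, Δ2=4, Δ3=-8, Δ4=4
row 1: diag=4, rhs=18; c'=1/4, d'=9/2
row 2: denom=4−1·1/4=15/4; d'=(18−1·9/2)/(15/4)=18/5
row 3: denom=4−1·4/15=56/15; d'=(-72−1·18/5)/(56/15)=-81/4
row 4: denom=6−1·15/56=321/56; d'=(72−1·-81/4)/(321/56)=1722/107
back: M4=1722/107
back: M3=-81/4−15/56·1722/107=-2628/107
back: M2=18/5−4/15·-2628/107=1086/107
back: M1=9/2−1/4·1086/107=210/107
M: M0=0, M1=210/107, M2=1086/107, M3=-2628/107, M4=1722/107, M5=0
seg 0: a=0, c=M0/2=0, d=(M1−M0)/(6·1)=35/107, b=Δ0−h0·(2M0+M1)/6=-249/107
seg 1: a=-2, c=M1/2=105/107, d=(M2−M1)/(6·1)=146/107, b=Δ1−h1·(2M1+M2)/6=-144/107
seg 2: a=-1, c=M2/2=543/107, d=(M3−M2)/(6·1)=-619/107, b=Δ2−h2·(2M2+M3)/6=504/107
seg 3: a=3, c=M3/2=-1314/107, d=(M4−M3)/(6·1)=725/107, b=Δ3−h3·(2M3+M4)/6=-267/107
seg 4: a=-5, c=M4/2=861/107, d=(M5−M4)/(6·2)=-287/214, b=Δ4−h4·(2M4+M5)/6=-720/107
t_q=5/4 → seg 1, τ=1/4; S=-2+-144/107·τ+105/107·τ²+146/107·τ³=-7717/3424

  seg 0: a=0 b=-249/107 c=0 d=35/107
  seg 1: a=-2 b=-144/107 c=105/107 d=146/107
  seg 2: a=-1 b=504/107 c=543/107 d=-619/107
  seg 3: a=3 b=-267/107 c=-1314/107 d=725/107
  seg 4: a=-5 b=-720/107 c=861/107 d=-287/214
S(5/4) = -7717/3424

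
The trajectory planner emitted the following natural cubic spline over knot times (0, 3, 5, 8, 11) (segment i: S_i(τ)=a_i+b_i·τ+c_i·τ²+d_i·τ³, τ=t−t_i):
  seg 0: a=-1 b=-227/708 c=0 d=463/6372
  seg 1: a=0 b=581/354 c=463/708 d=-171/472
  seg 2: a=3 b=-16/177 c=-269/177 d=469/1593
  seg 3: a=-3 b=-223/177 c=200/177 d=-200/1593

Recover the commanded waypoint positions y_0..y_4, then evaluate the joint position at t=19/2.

y_0 = S_0(0) = a_0 = -1
y_1 = S_1(0) = a_1 = 0
y_2 = S_2(0) = a_2 = 3
y_3 = S_3(0) = a_3 = -3
y_4 = S_3(3) = 0
t_q=19/2 is in segment 3 (τ=3/2); S_3(τ)=-327/118

y_0=-1 y_1=0 y_2=3 y_3=-3 y_4=0
S(19/2) = -327/118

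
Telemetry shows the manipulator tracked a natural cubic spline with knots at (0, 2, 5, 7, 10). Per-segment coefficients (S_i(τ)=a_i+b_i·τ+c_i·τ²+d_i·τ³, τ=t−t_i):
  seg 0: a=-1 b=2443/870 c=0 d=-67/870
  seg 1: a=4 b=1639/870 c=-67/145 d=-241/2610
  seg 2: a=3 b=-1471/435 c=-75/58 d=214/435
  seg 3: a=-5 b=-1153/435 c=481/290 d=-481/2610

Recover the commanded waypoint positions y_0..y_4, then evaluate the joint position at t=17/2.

y_0 = S_0(0) = a_0 = -1
y_1 = S_1(0) = a_1 = 4
y_2 = S_2(0) = a_2 = 3
y_3 = S_3(0) = a_3 = -5
y_4 = S_3(3) = -3
t_q=17/2 is in segment 3 (τ=3/2); S_3(τ)=-13609/2320

y_0=-1 y_1=4 y_2=3 y_3=-5 y_4=-3
S(17/2) = -13609/2320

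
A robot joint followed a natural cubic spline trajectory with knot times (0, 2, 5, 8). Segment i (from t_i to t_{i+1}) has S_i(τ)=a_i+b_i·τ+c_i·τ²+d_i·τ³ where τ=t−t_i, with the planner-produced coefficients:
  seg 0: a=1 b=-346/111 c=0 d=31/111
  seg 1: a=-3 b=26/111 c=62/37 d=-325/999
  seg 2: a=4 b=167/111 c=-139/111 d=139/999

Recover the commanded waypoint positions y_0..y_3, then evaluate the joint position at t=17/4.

y_0=1 y_1=-3 y_2=4 y_3=1
S(17/4) = 5457/2368

y_0 = S_0(0) = a_0 = 1
y_1 = S_1(0) = a_1 = -3
y_2 = S_2(0) = a_2 = 4
y_3 = S_2(3) = 1
t_q=17/4 is in segment 1 (τ=9/4); S_1(τ)=5457/2368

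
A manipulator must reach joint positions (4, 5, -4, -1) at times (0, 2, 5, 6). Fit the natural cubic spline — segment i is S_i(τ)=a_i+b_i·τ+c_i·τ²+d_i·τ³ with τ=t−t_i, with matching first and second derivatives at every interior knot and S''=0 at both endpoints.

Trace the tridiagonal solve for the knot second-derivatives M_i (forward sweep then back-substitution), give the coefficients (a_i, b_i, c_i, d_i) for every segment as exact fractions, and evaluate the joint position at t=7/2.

  seg 0: a=4 b=255/142 c=0 d=-23/71
  seg 1: a=5 b=-297/142 c=-138/71 d=233/426
  seg 2: a=-4 b=72/71 c=423/142 d=-141/142
S(7/2) = -755/1136

Δ: Δ0=1/2, Δ1=-3, Δ2=3
row 1: diag=10, rhs=-21; c'=3/10, d'=-21/10
row 2: denom=8−3·3/10=71/10; d'=(36−3·-21/10)/(71/10)=423/71
back: M2=423/71
back: M1=-21/10−3/10·423/71=-276/71
M: M0=0, M1=-276/71, M2=423/71, M3=0
seg 0: a=4, c=M0/2=0, d=(M1−M0)/(6·2)=-23/71, b=Δ0−h0·(2M0+M1)/6=255/142
seg 1: a=5, c=M1/2=-138/71, d=(M2−M1)/(6·3)=233/426, b=Δ1−h1·(2M1+M2)/6=-297/142
seg 2: a=-4, c=M2/2=423/142, d=(M3−M2)/(6·1)=-141/142, b=Δ2−h2·(2M2+M3)/6=72/71
t_q=7/2 → seg 1, τ=3/2; S=5+-297/142·τ+-138/71·τ²+233/426·τ³=-755/1136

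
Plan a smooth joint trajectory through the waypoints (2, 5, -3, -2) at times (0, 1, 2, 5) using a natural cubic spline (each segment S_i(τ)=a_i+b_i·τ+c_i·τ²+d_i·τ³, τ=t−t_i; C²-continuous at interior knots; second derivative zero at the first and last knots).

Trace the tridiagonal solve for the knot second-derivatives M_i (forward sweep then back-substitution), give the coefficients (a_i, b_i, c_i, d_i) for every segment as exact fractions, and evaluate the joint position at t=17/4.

Δ: Δ0=3, Δ1=-8, Δ2=1/3
row 1: diag=4, rhs=-66; c'=1/4, d'=-33/2
row 2: denom=8−1·1/4=31/4; d'=(50−1·-33/2)/(31/4)=266/31
back: M2=266/31
back: M1=-33/2−1/4·266/31=-578/31
M: M0=0, M1=-578/31, M2=266/31, M3=0
seg 0: a=2, c=M0/2=0, d=(M1−M0)/(6·1)=-289/93, b=Δ0−h0·(2M0+M1)/6=568/93
seg 1: a=5, c=M1/2=-289/31, d=(M2−M1)/(6·1)=422/93, b=Δ1−h1·(2M1+M2)/6=-299/93
seg 2: a=-3, c=M2/2=133/31, d=(M3−M2)/(6·3)=-133/279, b=Δ2−h2·(2M2+M3)/6=-767/93
t_q=17/4 → seg 2, τ=9/4; S=-3+-767/93·τ+133/31·τ²+-133/279·τ³=-10449/1984

  seg 0: a=2 b=568/93 c=0 d=-289/93
  seg 1: a=5 b=-299/93 c=-289/31 d=422/93
  seg 2: a=-3 b=-767/93 c=133/31 d=-133/279
S(17/4) = -10449/1984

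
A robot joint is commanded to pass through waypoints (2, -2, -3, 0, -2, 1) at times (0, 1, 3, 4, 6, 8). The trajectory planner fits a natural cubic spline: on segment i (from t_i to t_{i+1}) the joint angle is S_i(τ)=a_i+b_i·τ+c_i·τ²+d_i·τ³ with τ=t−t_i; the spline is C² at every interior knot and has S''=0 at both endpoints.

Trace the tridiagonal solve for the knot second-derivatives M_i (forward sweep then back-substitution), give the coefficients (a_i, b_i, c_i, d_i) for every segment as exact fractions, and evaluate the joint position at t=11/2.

  seg 0: a=2 b=-2977/680 c=0 d=257/680
  seg 1: a=-2 b=-1103/340 c=771/680 d=81/680
  seg 2: a=-3 b=185/68 c=1257/680 d=-1067/680
  seg 3: a=0 b=1163/680 c=-243/85 d=409/544
  seg 4: a=-2 b=-239/340 c=2247/1360 d=-749/2720
S(11/2) = -28929/21760

Δ: Δ0=-4, Δ1=-1/2, Δ2=3, Δ3=-1, Δ4=3/2
row 1: diag=6, rhs=21; c'=1/3, d'=7/2
row 2: denom=6−2·1/3=16/3; d'=(21−2·7/2)/(16/3)=21/8
row 3: denom=6−1·3/16=93/16; d'=(-24−1·21/8)/(93/16)=-142/31
row 4: denom=8−2·32/93=680/93; d'=(15−2·-142/31)/(680/93)=2247/680
back: M4=2247/680
back: M3=-142/31−32/93·2247/680=-486/85
back: M2=21/8−3/16·-486/85=1257/340
back: M1=7/2−1/3·1257/340=771/340
M: M0=0, M1=771/340, M2=1257/340, M3=-486/85, M4=2247/680, M5=0
seg 0: a=2, c=M0/2=0, d=(M1−M0)/(6·1)=257/680, b=Δ0−h0·(2M0+M1)/6=-2977/680
seg 1: a=-2, c=M1/2=771/680, d=(M2−M1)/(6·2)=81/680, b=Δ1−h1·(2M1+M2)/6=-1103/340
seg 2: a=-3, c=M2/2=1257/680, d=(M3−M2)/(6·1)=-1067/680, b=Δ2−h2·(2M2+M3)/6=185/68
seg 3: a=0, c=M3/2=-243/85, d=(M4−M3)/(6·2)=409/544, b=Δ3−h3·(2M3+M4)/6=1163/680
seg 4: a=-2, c=M4/2=2247/1360, d=(M5−M4)/(6·2)=-749/2720, b=Δ4−h4·(2M4+M5)/6=-239/340
t_q=11/2 → seg 3, τ=3/2; S=0+1163/680·τ+-243/85·τ²+409/544·τ³=-28929/21760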